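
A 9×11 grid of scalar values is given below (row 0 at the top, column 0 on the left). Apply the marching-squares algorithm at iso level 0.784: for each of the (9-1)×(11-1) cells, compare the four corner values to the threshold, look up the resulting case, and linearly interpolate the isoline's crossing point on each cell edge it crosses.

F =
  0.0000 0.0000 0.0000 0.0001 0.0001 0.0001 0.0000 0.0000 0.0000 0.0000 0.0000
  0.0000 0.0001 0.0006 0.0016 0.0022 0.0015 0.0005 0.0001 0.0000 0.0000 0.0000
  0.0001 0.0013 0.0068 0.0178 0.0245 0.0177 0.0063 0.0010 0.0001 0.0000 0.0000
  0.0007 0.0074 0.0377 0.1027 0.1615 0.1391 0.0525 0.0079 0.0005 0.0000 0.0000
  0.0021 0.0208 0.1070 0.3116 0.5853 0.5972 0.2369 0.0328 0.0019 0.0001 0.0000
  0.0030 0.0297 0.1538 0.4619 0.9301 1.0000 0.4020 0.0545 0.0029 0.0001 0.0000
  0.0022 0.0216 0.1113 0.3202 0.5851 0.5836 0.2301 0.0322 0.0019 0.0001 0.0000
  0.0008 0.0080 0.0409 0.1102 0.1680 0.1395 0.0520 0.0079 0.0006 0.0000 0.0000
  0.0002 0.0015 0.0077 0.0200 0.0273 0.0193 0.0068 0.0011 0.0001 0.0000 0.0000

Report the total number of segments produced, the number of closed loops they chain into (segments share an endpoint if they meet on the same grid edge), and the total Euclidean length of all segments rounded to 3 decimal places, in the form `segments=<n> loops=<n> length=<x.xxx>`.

cell (4,3): code 0100 → (4.576,4.000)–(5.000,3.688)
cell (4,4): code 1100 → (4.464,5.000)–(4.576,4.000)
cell (4,5): code 1000 → (5.000,5.361)–(4.464,5.000)
cell (5,3): code 0010 → (5.000,3.688)–(5.423,4.000)
cell (5,4): code 0011 → (5.423,4.000)–(5.519,5.000)
cell (5,5): code 0001 → (5.519,5.000)–(5.000,5.361)
total: 6 segments, chained into 1 closed loop(s), length Σ = 4.341745

segments=6 loops=1 length=4.342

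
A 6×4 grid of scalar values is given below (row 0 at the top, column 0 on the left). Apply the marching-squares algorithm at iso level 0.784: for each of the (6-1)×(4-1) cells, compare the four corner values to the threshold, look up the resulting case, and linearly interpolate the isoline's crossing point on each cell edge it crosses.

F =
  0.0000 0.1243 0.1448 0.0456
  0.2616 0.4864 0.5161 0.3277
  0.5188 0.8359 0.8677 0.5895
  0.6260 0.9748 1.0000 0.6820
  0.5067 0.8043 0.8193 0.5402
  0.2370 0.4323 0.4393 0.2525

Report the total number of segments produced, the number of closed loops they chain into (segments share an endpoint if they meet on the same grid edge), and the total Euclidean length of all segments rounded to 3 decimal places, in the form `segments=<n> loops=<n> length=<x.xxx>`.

cell (1,0): code 0100 → (1.852,1.000)–(2.000,0.836)
cell (1,1): code 1100 → (1.762,2.000)–(1.852,1.000)
cell (1,2): code 1000 → (2.000,2.301)–(1.762,2.000)
cell (2,0): code 0110 → (2.000,0.836)–(3.000,0.453)
cell (2,2): code 1001 → (3.000,2.679)–(2.000,2.301)
cell (3,0): code 0110 → (3.000,0.453)–(4.000,0.932)
cell (3,2): code 1001 → (4.000,2.126)–(3.000,2.679)
cell (4,0): code 0010 → (4.000,0.932)–(4.055,1.000)
cell (4,1): code 0011 → (4.055,1.000)–(4.093,2.000)
cell (4,2): code 0001 → (4.093,2.000)–(4.000,2.126)
total: 10 segments, chained into 1 closed loop(s), length Σ = 7.245144

segments=10 loops=1 length=7.245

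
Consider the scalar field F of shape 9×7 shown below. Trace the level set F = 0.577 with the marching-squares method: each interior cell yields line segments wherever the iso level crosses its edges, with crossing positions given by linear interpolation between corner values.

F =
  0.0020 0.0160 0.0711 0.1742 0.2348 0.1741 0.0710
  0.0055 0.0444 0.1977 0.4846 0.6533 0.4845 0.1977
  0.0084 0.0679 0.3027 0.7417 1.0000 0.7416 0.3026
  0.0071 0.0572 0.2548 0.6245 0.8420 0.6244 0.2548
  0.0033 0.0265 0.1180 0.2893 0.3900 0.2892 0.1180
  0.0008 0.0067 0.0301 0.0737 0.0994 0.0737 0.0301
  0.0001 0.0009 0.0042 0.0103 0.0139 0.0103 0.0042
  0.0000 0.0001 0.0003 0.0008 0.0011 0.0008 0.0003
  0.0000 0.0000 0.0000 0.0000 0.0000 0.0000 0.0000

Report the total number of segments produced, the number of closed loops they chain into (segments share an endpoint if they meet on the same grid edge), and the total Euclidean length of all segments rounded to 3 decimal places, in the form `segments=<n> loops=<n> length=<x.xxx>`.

segments=12 loops=1 length=8.401

cell (0,3): code 0100 → (0.818,4.000)–(1.000,3.548)
cell (0,4): code 1000 → (1.000,4.452)–(0.818,4.000)
cell (1,2): code 0100 → (1.359,3.000)–(2.000,2.625)
cell (1,3): code 1110 → (1.000,3.548)–(1.359,3.000)
cell (1,4): code 1101 → (1.360,5.000)–(1.000,4.452)
cell (1,5): code 1000 → (2.000,5.375)–(1.360,5.000)
cell (2,2): code 0110 → (2.000,2.625)–(3.000,2.872)
cell (2,5): code 1001 → (3.000,5.128)–(2.000,5.375)
cell (3,2): code 0010 → (3.000,2.872)–(3.142,3.000)
cell (3,3): code 0011 → (3.142,3.000)–(3.586,4.000)
cell (3,4): code 0011 → (3.586,4.000)–(3.141,5.000)
cell (3,5): code 0001 → (3.141,5.000)–(3.000,5.128)
total: 12 segments, chained into 1 closed loop(s), length Σ = 8.401002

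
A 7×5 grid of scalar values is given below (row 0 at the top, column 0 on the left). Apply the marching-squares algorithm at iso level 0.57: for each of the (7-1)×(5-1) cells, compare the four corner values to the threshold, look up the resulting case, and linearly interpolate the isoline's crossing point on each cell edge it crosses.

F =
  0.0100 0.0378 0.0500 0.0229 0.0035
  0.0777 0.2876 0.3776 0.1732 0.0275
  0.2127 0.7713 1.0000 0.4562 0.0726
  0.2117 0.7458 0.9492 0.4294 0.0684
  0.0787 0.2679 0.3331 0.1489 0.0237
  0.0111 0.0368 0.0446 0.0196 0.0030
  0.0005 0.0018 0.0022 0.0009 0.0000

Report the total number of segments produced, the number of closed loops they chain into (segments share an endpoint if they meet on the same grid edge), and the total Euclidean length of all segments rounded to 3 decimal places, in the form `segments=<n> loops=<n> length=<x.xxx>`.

cell (1,0): code 0100 → (1.584,1.000)–(2.000,0.640)
cell (1,1): code 1100 → (1.309,2.000)–(1.584,1.000)
cell (1,2): code 1000 → (2.000,2.791)–(1.309,2.000)
cell (2,0): code 0110 → (2.000,0.640)–(3.000,0.671)
cell (2,2): code 1001 → (3.000,2.730)–(2.000,2.791)
cell (3,0): code 0010 → (3.000,0.671)–(3.368,1.000)
cell (3,1): code 0011 → (3.368,1.000)–(3.615,2.000)
cell (3,2): code 0001 → (3.615,2.000)–(3.000,2.730)
total: 8 segments, chained into 1 closed loop(s), length Σ = 7.118234

segments=8 loops=1 length=7.118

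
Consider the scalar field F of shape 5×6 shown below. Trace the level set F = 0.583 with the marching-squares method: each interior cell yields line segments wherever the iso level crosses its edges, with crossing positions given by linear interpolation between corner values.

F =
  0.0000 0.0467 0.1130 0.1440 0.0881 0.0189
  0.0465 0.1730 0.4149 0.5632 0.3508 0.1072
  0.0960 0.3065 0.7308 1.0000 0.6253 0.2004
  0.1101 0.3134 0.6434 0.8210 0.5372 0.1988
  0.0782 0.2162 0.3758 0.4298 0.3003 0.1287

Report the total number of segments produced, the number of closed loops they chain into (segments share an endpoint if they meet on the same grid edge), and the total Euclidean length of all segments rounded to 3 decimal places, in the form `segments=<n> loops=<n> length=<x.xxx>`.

cell (1,1): code 0100 → (1.532,2.000)–(2.000,1.652)
cell (1,2): code 1100 → (1.045,3.000)–(1.532,2.000)
cell (1,3): code 1100 → (1.846,4.000)–(1.045,3.000)
cell (1,4): code 1000 → (2.000,4.100)–(1.846,4.000)
cell (2,1): code 0110 → (2.000,1.652)–(3.000,1.817)
cell (2,3): code 1011 → (3.000,3.839)–(2.480,4.000)
cell (2,4): code 0001 → (2.480,4.000)–(2.000,4.100)
cell (3,1): code 0010 → (3.000,1.817)–(3.226,2.000)
cell (3,2): code 0011 → (3.226,2.000)–(3.608,3.000)
cell (3,3): code 0001 → (3.608,3.000)–(3.000,3.839)
total: 10 segments, chained into 1 closed loop(s), length Σ = 7.605563

segments=10 loops=1 length=7.606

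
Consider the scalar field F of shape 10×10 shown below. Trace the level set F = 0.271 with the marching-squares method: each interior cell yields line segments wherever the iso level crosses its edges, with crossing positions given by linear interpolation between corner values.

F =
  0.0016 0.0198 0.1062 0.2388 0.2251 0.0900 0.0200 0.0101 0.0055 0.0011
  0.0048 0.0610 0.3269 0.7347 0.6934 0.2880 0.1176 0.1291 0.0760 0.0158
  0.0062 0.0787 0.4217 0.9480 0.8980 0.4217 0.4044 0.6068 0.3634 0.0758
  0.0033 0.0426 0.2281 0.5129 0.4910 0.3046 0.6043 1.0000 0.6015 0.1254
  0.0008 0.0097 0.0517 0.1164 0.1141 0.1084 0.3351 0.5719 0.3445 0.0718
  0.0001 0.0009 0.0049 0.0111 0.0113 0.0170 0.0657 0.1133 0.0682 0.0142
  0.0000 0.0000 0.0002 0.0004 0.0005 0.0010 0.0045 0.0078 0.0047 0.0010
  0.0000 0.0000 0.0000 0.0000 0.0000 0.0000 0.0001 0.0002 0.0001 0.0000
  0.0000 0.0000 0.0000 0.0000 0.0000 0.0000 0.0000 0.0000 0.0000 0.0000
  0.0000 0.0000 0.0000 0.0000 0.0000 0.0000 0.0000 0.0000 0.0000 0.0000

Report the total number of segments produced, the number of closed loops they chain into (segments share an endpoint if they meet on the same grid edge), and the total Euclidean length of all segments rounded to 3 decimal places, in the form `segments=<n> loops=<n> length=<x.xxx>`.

cell (0,1): code 0100 → (0.747,2.000)–(1.000,1.790)
cell (0,2): code 1100 → (0.065,3.000)–(0.747,2.000)
cell (0,3): code 1100 → (0.098,4.000)–(0.065,3.000)
cell (0,4): code 1100 → (0.914,5.000)–(0.098,4.000)
cell (0,5): code 1000 → (1.000,5.100)–(0.914,5.000)
cell (1,1): code 0110 → (1.000,1.790)–(2.000,1.561)
cell (1,5): code 1101 → (1.535,6.000)–(1.000,5.100)
cell (1,6): code 1100 → (1.297,7.000)–(1.535,6.000)
cell (1,7): code 1100 → (1.678,8.000)–(1.297,7.000)
cell (1,8): code 1000 → (2.000,8.321)–(1.678,8.000)
cell (2,1): code 0010 → (2.000,1.561)–(2.778,2.000)
cell (2,2): code 0111 → (2.778,2.000)–(3.000,2.151)
cell (2,8): code 1001 → (3.000,8.694)–(2.000,8.321)
cell (3,2): code 0010 → (3.000,2.151)–(3.610,3.000)
cell (3,3): code 0011 → (3.610,3.000)–(3.584,4.000)
cell (3,4): code 0011 → (3.584,4.000)–(3.171,5.000)
cell (3,5): code 0111 → (3.171,5.000)–(4.000,5.717)
cell (3,8): code 1001 → (4.000,8.270)–(3.000,8.694)
cell (4,5): code 0010 → (4.000,5.717)–(4.238,6.000)
cell (4,6): code 0011 → (4.238,6.000)–(4.656,7.000)
cell (4,7): code 0011 → (4.656,7.000)–(4.266,8.000)
cell (4,8): code 0001 → (4.266,8.000)–(4.000,8.270)
total: 22 segments, chained into 1 closed loop(s), length Σ = 19.033041

segments=22 loops=1 length=19.033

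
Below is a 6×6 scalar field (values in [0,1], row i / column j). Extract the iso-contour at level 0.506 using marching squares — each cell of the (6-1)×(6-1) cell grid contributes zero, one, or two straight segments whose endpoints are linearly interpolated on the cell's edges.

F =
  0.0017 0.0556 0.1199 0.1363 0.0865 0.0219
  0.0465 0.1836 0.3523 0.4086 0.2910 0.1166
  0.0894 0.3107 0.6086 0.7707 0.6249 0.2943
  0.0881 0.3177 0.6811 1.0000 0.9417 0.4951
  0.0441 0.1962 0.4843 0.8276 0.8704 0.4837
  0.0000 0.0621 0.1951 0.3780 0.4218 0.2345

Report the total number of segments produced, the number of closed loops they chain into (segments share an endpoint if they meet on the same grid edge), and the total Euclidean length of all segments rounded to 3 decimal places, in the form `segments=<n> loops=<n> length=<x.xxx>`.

segments=12 loops=1 length=10.906

cell (1,1): code 0100 → (1.600,2.000)–(2.000,1.656)
cell (1,2): code 1100 → (1.269,3.000)–(1.600,2.000)
cell (1,3): code 1100 → (1.644,4.000)–(1.269,3.000)
cell (1,4): code 1000 → (2.000,4.360)–(1.644,4.000)
cell (2,1): code 0110 → (2.000,1.656)–(3.000,1.518)
cell (2,4): code 1001 → (3.000,4.976)–(2.000,4.360)
cell (3,1): code 0010 → (3.000,1.518)–(3.890,2.000)
cell (3,2): code 0111 → (3.890,2.000)–(4.000,2.063)
cell (3,4): code 1001 → (4.000,4.942)–(3.000,4.976)
cell (4,2): code 0010 → (4.000,2.063)–(4.715,3.000)
cell (4,3): code 0011 → (4.715,3.000)–(4.812,4.000)
cell (4,4): code 0001 → (4.812,4.000)–(4.000,4.942)
total: 12 segments, chained into 1 closed loop(s), length Σ = 10.906249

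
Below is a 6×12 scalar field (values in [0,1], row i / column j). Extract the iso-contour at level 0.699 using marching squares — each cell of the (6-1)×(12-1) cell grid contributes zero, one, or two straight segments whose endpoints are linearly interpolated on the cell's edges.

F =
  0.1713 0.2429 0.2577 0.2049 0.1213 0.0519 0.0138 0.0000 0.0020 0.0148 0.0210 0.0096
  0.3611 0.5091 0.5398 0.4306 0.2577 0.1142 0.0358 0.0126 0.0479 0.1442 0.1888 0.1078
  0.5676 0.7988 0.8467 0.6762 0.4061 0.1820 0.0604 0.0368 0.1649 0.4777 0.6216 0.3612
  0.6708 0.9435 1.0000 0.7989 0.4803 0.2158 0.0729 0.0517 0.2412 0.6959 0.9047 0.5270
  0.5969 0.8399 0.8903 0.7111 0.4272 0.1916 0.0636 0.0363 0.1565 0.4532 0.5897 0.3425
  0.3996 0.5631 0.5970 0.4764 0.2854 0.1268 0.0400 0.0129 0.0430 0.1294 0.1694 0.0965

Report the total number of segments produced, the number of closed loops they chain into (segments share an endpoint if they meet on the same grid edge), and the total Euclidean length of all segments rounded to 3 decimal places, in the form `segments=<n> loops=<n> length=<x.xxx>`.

segments=16 loops=2 length=14.021

cell (1,0): code 0100 → (1.656,1.000)–(2.000,0.568)
cell (1,1): code 1100 → (1.519,2.000)–(1.656,1.000)
cell (1,2): code 1000 → (2.000,2.866)–(1.519,2.000)
cell (2,0): code 0110 → (2.000,0.568)–(3.000,0.103)
cell (2,2): code 1101 → (2.186,3.000)–(2.000,2.866)
cell (2,3): code 1000 → (3.000,3.314)–(2.186,3.000)
cell (2,9): code 0100 → (2.273,10.000)–(3.000,9.015)
cell (2,10): code 1000 → (3.000,10.545)–(2.273,10.000)
cell (3,0): code 0110 → (3.000,0.103)–(4.000,0.420)
cell (3,3): code 1001 → (4.000,3.043)–(3.000,3.314)
cell (3,9): code 0010 → (3.000,9.015)–(3.653,10.000)
cell (3,10): code 0001 → (3.653,10.000)–(3.000,10.545)
cell (4,0): code 0010 → (4.000,0.420)–(4.509,1.000)
cell (4,1): code 0011 → (4.509,1.000)–(4.652,2.000)
cell (4,2): code 0011 → (4.652,2.000)–(4.052,3.000)
cell (4,3): code 0001 → (4.052,3.000)–(4.000,3.043)
total: 16 segments, chained into 2 closed loop(s), length Σ = 14.021406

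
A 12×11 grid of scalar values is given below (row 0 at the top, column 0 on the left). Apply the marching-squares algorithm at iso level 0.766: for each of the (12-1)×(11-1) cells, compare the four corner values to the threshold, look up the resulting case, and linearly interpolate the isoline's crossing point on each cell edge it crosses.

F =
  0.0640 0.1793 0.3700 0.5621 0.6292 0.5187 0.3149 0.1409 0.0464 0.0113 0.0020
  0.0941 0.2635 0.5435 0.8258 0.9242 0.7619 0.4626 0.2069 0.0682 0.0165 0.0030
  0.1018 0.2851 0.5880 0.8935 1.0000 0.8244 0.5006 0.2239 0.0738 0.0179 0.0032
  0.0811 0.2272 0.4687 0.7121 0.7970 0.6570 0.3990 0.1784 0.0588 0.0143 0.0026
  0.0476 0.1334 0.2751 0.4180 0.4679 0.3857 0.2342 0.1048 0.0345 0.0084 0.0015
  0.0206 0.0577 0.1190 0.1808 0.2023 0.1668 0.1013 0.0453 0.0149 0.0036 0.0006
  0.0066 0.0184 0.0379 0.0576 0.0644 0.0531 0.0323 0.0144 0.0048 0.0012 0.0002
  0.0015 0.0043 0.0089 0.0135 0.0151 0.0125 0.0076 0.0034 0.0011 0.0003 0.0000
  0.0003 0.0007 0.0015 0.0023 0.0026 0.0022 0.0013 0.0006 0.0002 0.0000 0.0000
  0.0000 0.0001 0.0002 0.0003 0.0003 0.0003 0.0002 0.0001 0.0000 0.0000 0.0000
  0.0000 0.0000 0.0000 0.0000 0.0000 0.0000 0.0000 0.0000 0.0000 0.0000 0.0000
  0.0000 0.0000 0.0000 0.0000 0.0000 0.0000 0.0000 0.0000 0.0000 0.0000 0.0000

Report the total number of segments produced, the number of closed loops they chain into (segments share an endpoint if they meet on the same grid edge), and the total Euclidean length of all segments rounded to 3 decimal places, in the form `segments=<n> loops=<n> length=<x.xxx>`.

segments=12 loops=1 length=8.056

cell (0,2): code 0100 → (0.773,3.000)–(1.000,2.788)
cell (0,3): code 1100 → (0.464,4.000)–(0.773,3.000)
cell (0,4): code 1000 → (1.000,4.975)–(0.464,4.000)
cell (1,2): code 0110 → (1.000,2.788)–(2.000,2.583)
cell (1,4): code 1101 → (1.066,5.000)–(1.000,4.975)
cell (1,5): code 1000 → (2.000,5.180)–(1.066,5.000)
cell (2,2): code 0010 → (2.000,2.583)–(2.703,3.000)
cell (2,3): code 0111 → (2.703,3.000)–(3.000,3.635)
cell (2,4): code 1011 → (3.000,4.221)–(2.349,5.000)
cell (2,5): code 0001 → (2.349,5.000)–(2.000,5.180)
cell (3,3): code 0010 → (3.000,3.635)–(3.094,4.000)
cell (3,4): code 0001 → (3.094,4.000)–(3.000,4.221)
total: 12 segments, chained into 1 closed loop(s), length Σ = 8.056290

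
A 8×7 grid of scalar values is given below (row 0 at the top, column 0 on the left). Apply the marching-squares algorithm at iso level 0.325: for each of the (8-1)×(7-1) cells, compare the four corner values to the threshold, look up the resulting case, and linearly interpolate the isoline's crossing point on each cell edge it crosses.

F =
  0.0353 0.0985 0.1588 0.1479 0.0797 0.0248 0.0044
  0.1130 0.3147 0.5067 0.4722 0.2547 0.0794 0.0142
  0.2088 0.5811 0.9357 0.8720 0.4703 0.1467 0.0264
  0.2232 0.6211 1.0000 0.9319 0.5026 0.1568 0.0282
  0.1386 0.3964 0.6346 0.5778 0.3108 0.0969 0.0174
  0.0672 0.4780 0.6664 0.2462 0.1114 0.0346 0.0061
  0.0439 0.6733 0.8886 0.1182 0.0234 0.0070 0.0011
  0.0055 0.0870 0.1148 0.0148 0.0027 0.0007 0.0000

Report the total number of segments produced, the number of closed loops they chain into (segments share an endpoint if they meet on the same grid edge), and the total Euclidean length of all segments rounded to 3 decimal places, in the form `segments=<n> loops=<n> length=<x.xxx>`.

cell (0,1): code 0100 → (0.478,2.000)–(1.000,1.054)
cell (0,2): code 1100 → (0.546,3.000)–(0.478,2.000)
cell (0,3): code 1000 → (1.000,3.677)–(0.546,3.000)
cell (1,0): code 0100 → (1.039,1.000)–(2.000,0.312)
cell (1,1): code 1110 → (1.000,1.054)–(1.039,1.000)
cell (1,3): code 1101 → (1.326,4.000)–(1.000,3.677)
cell (1,4): code 1000 → (2.000,4.449)–(1.326,4.000)
cell (2,0): code 0110 → (2.000,0.312)–(3.000,0.256)
cell (2,4): code 1001 → (3.000,4.514)–(2.000,4.449)
cell (3,0): code 0110 → (3.000,0.256)–(4.000,0.723)
cell (3,3): code 1011 → (4.000,3.947)–(3.926,4.000)
cell (3,4): code 0001 → (3.926,4.000)–(3.000,4.514)
cell (4,0): code 0110 → (4.000,0.723)–(5.000,0.628)
cell (4,2): code 1011 → (5.000,2.812)–(4.762,3.000)
cell (4,3): code 0001 → (4.762,3.000)–(4.000,3.947)
cell (5,0): code 0110 → (5.000,0.628)–(6.000,0.447)
cell (5,2): code 1001 → (6.000,2.732)–(5.000,2.812)
cell (6,0): code 0010 → (6.000,0.447)–(6.594,1.000)
cell (6,1): code 0011 → (6.594,1.000)–(6.728,2.000)
cell (6,2): code 0001 → (6.728,2.000)–(6.000,2.732)
total: 20 segments, chained into 1 closed loop(s), length Σ = 17.068274

segments=20 loops=1 length=17.068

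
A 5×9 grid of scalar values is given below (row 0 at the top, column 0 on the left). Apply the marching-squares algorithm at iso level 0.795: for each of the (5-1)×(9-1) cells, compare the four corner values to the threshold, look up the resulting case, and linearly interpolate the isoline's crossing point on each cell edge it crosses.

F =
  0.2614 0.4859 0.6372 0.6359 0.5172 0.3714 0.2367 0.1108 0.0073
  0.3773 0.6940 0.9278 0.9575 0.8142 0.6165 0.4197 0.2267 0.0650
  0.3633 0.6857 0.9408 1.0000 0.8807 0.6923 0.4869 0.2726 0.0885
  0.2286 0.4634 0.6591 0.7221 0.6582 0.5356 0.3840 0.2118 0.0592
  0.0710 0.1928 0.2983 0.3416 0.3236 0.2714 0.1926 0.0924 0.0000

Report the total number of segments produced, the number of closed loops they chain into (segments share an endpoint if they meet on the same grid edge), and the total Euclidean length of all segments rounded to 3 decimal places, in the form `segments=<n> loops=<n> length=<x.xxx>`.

cell (0,1): code 0100 → (0.543,2.000)–(1.000,1.432)
cell (0,2): code 1100 → (0.495,3.000)–(0.543,2.000)
cell (0,3): code 1100 → (0.935,4.000)–(0.495,3.000)
cell (0,4): code 1000 → (1.000,4.097)–(0.935,4.000)
cell (1,1): code 0110 → (1.000,1.432)–(2.000,1.428)
cell (1,4): code 1001 → (2.000,4.455)–(1.000,4.097)
cell (2,1): code 0010 → (2.000,1.428)–(2.518,2.000)
cell (2,2): code 0011 → (2.518,2.000)–(2.738,3.000)
cell (2,3): code 0011 → (2.738,3.000)–(2.385,4.000)
cell (2,4): code 0001 → (2.385,4.000)–(2.000,4.455)
total: 10 segments, chained into 1 closed loop(s), length Σ = 8.453066

segments=10 loops=1 length=8.453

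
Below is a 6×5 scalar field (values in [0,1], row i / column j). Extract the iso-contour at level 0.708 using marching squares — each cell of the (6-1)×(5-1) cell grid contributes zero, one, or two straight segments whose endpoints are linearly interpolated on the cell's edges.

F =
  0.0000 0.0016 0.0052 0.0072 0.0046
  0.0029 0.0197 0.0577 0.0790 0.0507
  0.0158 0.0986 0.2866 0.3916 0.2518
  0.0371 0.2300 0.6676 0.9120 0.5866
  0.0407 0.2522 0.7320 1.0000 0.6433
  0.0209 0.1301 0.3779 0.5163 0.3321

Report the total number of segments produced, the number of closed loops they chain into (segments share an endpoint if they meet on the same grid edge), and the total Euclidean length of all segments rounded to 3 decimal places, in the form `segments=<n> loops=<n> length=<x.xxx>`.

segments=8 loops=1 length=5.940

cell (2,2): code 0100 → (2.608,3.000)–(3.000,2.165)
cell (2,3): code 1000 → (3.000,3.627)–(2.608,3.000)
cell (3,1): code 0100 → (3.627,2.000)–(4.000,1.950)
cell (3,2): code 1110 → (3.000,2.165)–(3.627,2.000)
cell (3,3): code 1001 → (4.000,3.819)–(3.000,3.627)
cell (4,1): code 0010 → (4.000,1.950)–(4.068,2.000)
cell (4,2): code 0011 → (4.068,2.000)–(4.604,3.000)
cell (4,3): code 0001 → (4.604,3.000)–(4.000,3.819)
total: 8 segments, chained into 1 closed loop(s), length Σ = 5.940433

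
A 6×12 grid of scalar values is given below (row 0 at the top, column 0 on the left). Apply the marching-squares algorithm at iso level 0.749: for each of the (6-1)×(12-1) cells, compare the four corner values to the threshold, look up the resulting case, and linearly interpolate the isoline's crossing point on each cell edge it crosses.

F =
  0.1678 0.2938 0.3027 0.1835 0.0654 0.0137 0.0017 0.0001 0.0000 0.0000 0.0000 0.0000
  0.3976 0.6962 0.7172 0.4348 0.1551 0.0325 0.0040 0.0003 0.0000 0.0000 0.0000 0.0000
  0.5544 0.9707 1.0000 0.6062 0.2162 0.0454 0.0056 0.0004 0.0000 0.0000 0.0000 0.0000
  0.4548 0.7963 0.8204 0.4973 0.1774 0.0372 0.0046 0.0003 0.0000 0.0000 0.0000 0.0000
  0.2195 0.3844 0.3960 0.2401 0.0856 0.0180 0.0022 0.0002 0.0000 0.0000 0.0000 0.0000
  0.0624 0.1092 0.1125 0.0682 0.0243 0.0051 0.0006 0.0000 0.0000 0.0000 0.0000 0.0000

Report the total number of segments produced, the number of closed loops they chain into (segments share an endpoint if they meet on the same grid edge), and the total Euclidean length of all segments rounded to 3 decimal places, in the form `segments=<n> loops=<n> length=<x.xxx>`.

cell (1,0): code 0100 → (1.192,1.000)–(2.000,0.467)
cell (1,1): code 1100 → (1.112,2.000)–(1.192,1.000)
cell (1,2): code 1000 → (2.000,2.637)–(1.112,2.000)
cell (2,0): code 0110 → (2.000,0.467)–(3.000,0.861)
cell (2,2): code 1001 → (3.000,2.221)–(2.000,2.637)
cell (3,0): code 0010 → (3.000,0.861)–(3.115,1.000)
cell (3,1): code 0011 → (3.115,1.000)–(3.168,2.000)
cell (3,2): code 0001 → (3.168,2.000)–(3.000,2.221)
total: 8 segments, chained into 1 closed loop(s), length Σ = 6.680459

segments=8 loops=1 length=6.680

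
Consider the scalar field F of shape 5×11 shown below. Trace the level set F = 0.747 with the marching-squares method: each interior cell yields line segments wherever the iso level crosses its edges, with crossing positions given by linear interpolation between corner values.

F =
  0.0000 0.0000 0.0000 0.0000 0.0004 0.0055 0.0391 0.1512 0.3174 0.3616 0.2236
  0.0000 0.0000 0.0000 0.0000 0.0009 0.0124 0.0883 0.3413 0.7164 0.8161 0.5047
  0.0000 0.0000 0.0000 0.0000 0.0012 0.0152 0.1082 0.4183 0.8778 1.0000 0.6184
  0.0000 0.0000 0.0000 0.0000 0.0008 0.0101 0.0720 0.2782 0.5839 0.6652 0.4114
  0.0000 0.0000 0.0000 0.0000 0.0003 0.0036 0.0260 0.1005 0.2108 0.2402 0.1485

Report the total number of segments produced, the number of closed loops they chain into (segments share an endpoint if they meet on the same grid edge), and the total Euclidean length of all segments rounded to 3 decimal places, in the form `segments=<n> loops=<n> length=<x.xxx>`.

cell (0,8): code 0100 → (0.848,9.000)–(1.000,8.307)
cell (0,9): code 1000 → (1.000,9.222)–(0.848,9.000)
cell (1,7): code 0100 → (1.190,8.000)–(2.000,7.715)
cell (1,8): code 1110 → (1.000,8.307)–(1.190,8.000)
cell (1,9): code 1001 → (2.000,9.663)–(1.000,9.222)
cell (2,7): code 0010 → (2.000,7.715)–(2.445,8.000)
cell (2,8): code 0011 → (2.445,8.000)–(2.756,9.000)
cell (2,9): code 0001 → (2.756,9.000)–(2.000,9.663)
total: 8 segments, chained into 1 closed loop(s), length Σ = 5.871937

segments=8 loops=1 length=5.872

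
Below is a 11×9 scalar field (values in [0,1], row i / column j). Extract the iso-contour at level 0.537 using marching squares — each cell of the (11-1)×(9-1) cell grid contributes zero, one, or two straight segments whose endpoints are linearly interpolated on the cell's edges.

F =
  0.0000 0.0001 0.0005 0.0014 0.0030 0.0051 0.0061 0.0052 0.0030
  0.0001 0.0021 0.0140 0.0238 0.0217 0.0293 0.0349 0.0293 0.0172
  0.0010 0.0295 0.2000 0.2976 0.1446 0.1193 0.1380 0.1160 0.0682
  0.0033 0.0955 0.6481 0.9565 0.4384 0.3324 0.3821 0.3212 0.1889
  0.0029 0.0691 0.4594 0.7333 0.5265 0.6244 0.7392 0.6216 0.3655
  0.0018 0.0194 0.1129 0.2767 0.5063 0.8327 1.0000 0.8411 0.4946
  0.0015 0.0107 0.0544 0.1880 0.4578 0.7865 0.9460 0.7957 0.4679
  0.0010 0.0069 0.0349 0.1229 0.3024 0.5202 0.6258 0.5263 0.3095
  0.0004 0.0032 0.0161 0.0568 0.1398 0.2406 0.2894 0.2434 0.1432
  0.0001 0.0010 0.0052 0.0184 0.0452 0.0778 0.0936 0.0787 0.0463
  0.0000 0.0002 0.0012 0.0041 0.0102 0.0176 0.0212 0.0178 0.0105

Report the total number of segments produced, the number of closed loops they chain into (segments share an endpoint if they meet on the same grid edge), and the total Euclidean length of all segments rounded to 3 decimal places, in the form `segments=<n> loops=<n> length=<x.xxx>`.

cell (2,1): code 0100 → (2.752,2.000)–(3.000,1.799)
cell (2,2): code 1100 → (2.363,3.000)–(2.752,2.000)
cell (2,3): code 1000 → (3.000,3.810)–(2.363,3.000)
cell (3,1): code 0010 → (3.000,1.799)–(3.589,2.000)
cell (3,2): code 0111 → (3.589,2.000)–(4.000,2.283)
cell (3,3): code 1001 → (4.000,3.949)–(3.000,3.810)
cell (3,4): code 0100 → (3.701,5.000)–(4.000,4.107)
cell (3,5): code 1100 → (3.434,6.000)–(3.701,5.000)
cell (3,6): code 1100 → (3.718,7.000)–(3.434,6.000)
cell (3,7): code 1000 → (4.000,7.330)–(3.718,7.000)
cell (4,2): code 0010 → (4.000,2.283)–(4.430,3.000)
cell (4,3): code 0001 → (4.430,3.000)–(4.000,3.949)
cell (4,4): code 0110 → (4.000,4.107)–(5.000,4.094)
cell (4,7): code 1001 → (5.000,7.878)–(4.000,7.330)
cell (5,4): code 0110 → (5.000,4.094)–(6.000,4.241)
cell (5,7): code 1001 → (6.000,7.789)–(5.000,7.878)
cell (6,4): code 0010 → (6.000,4.241)–(6.937,5.000)
cell (6,5): code 0111 → (6.937,5.000)–(7.000,5.159)
cell (6,6): code 1011 → (7.000,6.892)–(6.960,7.000)
cell (6,7): code 0001 → (6.960,7.000)–(6.000,7.789)
cell (7,5): code 0010 → (7.000,5.159)–(7.264,6.000)
cell (7,6): code 0001 → (7.264,6.000)–(7.000,6.892)
total: 22 segments, chained into 2 closed loop(s), length Σ = 18.582828

segments=22 loops=2 length=18.583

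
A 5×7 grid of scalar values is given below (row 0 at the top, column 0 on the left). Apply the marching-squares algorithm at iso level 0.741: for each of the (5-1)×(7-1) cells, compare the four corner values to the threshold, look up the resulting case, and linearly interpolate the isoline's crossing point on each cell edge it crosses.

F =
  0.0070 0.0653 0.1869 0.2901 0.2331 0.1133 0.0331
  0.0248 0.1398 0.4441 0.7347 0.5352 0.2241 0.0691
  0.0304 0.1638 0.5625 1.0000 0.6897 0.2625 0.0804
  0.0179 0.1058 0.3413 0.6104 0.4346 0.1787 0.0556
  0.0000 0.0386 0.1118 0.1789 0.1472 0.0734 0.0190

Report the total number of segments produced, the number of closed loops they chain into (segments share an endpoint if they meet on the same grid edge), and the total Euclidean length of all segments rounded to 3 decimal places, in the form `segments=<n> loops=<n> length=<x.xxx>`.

cell (1,2): code 0100 → (1.024,3.000)–(2.000,2.408)
cell (1,3): code 1000 → (2.000,3.835)–(1.024,3.000)
cell (2,2): code 0010 → (2.000,2.408)–(2.665,3.000)
cell (2,3): code 0001 → (2.665,3.000)–(2.000,3.835)
total: 4 segments, chained into 1 closed loop(s), length Σ = 4.383385

segments=4 loops=1 length=4.383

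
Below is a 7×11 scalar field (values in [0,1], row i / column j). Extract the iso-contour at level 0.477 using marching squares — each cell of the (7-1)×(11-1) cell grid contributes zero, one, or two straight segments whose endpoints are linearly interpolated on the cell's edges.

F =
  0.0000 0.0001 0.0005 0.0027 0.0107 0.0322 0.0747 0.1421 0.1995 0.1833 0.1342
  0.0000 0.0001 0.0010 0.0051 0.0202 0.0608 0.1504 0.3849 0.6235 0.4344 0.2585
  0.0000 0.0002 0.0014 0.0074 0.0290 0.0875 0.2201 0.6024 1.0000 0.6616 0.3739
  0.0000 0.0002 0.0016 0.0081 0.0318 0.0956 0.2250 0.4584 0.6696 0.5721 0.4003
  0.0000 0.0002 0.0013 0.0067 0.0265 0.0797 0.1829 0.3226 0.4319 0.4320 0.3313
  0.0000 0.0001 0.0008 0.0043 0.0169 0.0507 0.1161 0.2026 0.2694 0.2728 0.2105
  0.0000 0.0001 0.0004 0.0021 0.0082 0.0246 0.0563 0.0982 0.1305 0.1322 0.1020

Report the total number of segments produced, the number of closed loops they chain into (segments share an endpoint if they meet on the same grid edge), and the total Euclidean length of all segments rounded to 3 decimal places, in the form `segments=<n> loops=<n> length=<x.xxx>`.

cell (0,7): code 0100 → (0.654,8.000)–(1.000,7.386)
cell (0,8): code 1000 → (1.000,8.775)–(0.654,8.000)
cell (1,6): code 0100 → (1.423,7.000)–(2.000,6.672)
cell (1,7): code 1110 → (1.000,7.386)–(1.423,7.000)
cell (1,8): code 1101 → (1.188,9.000)–(1.000,8.775)
cell (1,9): code 1000 → (2.000,9.642)–(1.188,9.000)
cell (2,6): code 0010 → (2.000,6.672)–(2.871,7.000)
cell (2,7): code 0111 → (2.871,7.000)–(3.000,7.088)
cell (2,9): code 1001 → (3.000,9.554)–(2.000,9.642)
cell (3,7): code 0010 → (3.000,7.088)–(3.810,8.000)
cell (3,8): code 0011 → (3.810,8.000)–(3.679,9.000)
cell (3,9): code 0001 → (3.679,9.000)–(3.000,9.554)
total: 12 segments, chained into 1 closed loop(s), length Σ = 9.312694

segments=12 loops=1 length=9.313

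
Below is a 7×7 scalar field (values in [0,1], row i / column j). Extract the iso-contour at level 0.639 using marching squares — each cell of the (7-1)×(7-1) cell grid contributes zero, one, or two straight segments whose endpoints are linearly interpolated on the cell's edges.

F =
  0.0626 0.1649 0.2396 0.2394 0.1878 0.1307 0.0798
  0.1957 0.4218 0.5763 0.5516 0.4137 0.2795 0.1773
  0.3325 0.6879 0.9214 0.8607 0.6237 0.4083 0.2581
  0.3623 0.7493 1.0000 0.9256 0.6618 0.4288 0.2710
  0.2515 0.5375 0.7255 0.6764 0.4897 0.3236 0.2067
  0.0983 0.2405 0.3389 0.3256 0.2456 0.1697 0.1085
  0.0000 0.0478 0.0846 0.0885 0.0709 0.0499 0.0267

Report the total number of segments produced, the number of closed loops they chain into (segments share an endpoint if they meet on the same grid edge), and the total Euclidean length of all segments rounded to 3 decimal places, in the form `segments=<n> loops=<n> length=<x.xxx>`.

segments=14 loops=1 length=10.027

cell (1,0): code 0100 → (1.816,1.000)–(2.000,0.862)
cell (1,1): code 1100 → (1.182,2.000)–(1.816,1.000)
cell (1,2): code 1100 → (1.283,3.000)–(1.182,2.000)
cell (1,3): code 1000 → (2.000,3.935)–(1.283,3.000)
cell (2,0): code 0110 → (2.000,0.862)–(3.000,0.715)
cell (2,3): code 1101 → (2.402,4.000)–(2.000,3.935)
cell (2,4): code 1000 → (3.000,4.098)–(2.402,4.000)
cell (3,0): code 0010 → (3.000,0.715)–(3.521,1.000)
cell (3,1): code 0111 → (3.521,1.000)–(4.000,1.540)
cell (3,3): code 1011 → (4.000,3.200)–(3.132,4.000)
cell (3,4): code 0001 → (3.132,4.000)–(3.000,4.098)
cell (4,1): code 0010 → (4.000,1.540)–(4.224,2.000)
cell (4,2): code 0011 → (4.224,2.000)–(4.107,3.000)
cell (4,3): code 0001 → (4.107,3.000)–(4.000,3.200)
total: 14 segments, chained into 1 closed loop(s), length Σ = 10.027194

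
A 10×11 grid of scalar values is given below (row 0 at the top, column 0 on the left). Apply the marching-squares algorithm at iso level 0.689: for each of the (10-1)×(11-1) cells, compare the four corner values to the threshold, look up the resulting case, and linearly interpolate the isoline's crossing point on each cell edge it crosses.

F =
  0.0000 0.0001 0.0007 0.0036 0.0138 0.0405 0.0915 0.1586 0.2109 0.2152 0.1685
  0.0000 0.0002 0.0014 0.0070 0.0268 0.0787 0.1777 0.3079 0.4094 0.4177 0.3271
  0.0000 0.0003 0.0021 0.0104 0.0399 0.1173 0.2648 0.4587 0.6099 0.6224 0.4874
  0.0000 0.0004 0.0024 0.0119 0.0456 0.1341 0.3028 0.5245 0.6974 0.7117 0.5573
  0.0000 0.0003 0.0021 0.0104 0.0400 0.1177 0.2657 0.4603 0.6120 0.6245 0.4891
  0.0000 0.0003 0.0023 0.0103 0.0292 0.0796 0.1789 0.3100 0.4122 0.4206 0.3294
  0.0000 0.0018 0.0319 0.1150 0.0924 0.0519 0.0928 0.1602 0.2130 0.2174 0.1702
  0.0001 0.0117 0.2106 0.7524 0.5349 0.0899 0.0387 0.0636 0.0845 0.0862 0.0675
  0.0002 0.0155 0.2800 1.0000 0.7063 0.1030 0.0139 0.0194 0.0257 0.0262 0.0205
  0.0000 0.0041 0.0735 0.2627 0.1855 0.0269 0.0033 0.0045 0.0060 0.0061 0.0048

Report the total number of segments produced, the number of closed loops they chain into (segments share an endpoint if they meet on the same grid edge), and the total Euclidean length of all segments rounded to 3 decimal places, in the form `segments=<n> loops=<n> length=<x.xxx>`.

cell (2,7): code 0100 → (2.904,8.000)–(3.000,7.951)
cell (2,8): code 1100 → (2.746,9.000)–(2.904,8.000)
cell (2,9): code 1000 → (3.000,9.147)–(2.746,9.000)
cell (3,7): code 0010 → (3.000,7.951)–(3.098,8.000)
cell (3,8): code 0011 → (3.098,8.000)–(3.260,9.000)
cell (3,9): code 0001 → (3.260,9.000)–(3.000,9.147)
cell (6,2): code 0100 → (6.901,3.000)–(7.000,2.883)
cell (6,3): code 1000 → (7.000,3.291)–(6.901,3.000)
cell (7,2): code 0110 → (7.000,2.883)–(8.000,2.568)
cell (7,3): code 1101 → (7.899,4.000)–(7.000,3.291)
cell (7,4): code 1000 → (8.000,4.029)–(7.899,4.000)
cell (8,2): code 0010 → (8.000,2.568)–(8.422,3.000)
cell (8,3): code 0011 → (8.422,3.000)–(8.033,4.000)
cell (8,4): code 0001 → (8.033,4.000)–(8.000,4.029)
total: 14 segments, chained into 2 closed loop(s), length Σ = 7.315462

segments=14 loops=2 length=7.315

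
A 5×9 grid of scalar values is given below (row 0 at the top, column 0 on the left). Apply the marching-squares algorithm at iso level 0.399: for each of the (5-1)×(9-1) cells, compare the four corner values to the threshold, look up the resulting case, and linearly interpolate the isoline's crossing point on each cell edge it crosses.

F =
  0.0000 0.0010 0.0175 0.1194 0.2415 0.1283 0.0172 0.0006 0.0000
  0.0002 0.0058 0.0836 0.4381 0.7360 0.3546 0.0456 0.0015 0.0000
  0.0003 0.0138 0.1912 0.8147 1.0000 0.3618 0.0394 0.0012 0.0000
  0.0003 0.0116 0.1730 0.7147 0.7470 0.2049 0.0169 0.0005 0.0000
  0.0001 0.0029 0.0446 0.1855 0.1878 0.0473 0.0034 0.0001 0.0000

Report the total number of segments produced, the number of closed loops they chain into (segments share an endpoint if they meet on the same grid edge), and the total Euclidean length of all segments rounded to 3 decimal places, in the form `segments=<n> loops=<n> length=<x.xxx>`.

segments=10 loops=1 length=9.348

cell (0,2): code 0100 → (0.877,3.000)–(1.000,2.890)
cell (0,3): code 1100 → (0.319,4.000)–(0.877,3.000)
cell (0,4): code 1000 → (1.000,4.884)–(0.319,4.000)
cell (1,2): code 0110 → (1.000,2.890)–(2.000,2.333)
cell (1,4): code 1001 → (2.000,4.942)–(1.000,4.884)
cell (2,2): code 0110 → (2.000,2.333)–(3.000,2.417)
cell (2,4): code 1001 → (3.000,4.642)–(2.000,4.942)
cell (3,2): code 0010 → (3.000,2.417)–(3.597,3.000)
cell (3,3): code 0011 → (3.597,3.000)–(3.622,4.000)
cell (3,4): code 0001 → (3.622,4.000)–(3.000,4.642)
total: 10 segments, chained into 1 closed loop(s), length Σ = 9.348332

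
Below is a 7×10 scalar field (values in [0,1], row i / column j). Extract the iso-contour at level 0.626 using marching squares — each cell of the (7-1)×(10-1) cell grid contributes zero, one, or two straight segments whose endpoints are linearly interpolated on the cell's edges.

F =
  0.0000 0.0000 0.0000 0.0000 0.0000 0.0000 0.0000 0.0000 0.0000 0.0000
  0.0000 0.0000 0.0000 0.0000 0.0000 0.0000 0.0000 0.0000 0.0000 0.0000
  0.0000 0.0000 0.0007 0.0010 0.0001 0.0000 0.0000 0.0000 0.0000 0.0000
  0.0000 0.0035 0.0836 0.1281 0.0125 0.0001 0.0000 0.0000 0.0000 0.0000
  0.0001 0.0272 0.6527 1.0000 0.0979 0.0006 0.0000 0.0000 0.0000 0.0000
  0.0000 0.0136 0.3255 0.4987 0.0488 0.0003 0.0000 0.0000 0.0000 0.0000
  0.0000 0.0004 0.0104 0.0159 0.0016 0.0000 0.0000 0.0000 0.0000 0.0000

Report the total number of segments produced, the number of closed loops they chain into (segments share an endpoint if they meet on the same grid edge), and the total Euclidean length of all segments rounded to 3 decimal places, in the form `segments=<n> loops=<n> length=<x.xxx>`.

cell (3,1): code 0100 → (3.953,2.000)–(4.000,1.957)
cell (3,2): code 1100 → (3.571,3.000)–(3.953,2.000)
cell (3,3): code 1000 → (4.000,3.415)–(3.571,3.000)
cell (4,1): code 0010 → (4.000,1.957)–(4.082,2.000)
cell (4,2): code 0011 → (4.082,2.000)–(4.746,3.000)
cell (4,3): code 0001 → (4.746,3.000)–(4.000,3.415)
total: 6 segments, chained into 1 closed loop(s), length Σ = 3.876710

segments=6 loops=1 length=3.877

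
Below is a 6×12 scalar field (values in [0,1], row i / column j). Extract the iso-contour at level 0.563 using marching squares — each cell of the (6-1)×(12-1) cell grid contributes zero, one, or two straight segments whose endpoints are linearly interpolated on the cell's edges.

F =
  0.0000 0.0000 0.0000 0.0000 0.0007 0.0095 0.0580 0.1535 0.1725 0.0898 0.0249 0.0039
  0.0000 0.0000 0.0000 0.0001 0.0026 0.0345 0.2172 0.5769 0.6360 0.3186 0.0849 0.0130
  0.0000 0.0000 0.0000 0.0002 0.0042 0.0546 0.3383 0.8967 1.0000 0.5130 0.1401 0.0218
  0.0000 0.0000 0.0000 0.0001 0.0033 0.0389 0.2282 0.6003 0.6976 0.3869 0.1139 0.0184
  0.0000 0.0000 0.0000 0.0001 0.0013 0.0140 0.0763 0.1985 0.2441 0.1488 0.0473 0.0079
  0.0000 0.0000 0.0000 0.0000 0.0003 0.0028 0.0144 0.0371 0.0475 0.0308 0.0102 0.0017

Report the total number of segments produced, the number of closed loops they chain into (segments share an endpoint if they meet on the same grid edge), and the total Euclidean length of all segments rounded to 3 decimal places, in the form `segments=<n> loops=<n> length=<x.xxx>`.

segments=10 loops=1 length=7.587

cell (0,6): code 0100 → (0.967,7.000)–(1.000,6.961)
cell (0,7): code 1100 → (0.843,8.000)–(0.967,7.000)
cell (0,8): code 1000 → (1.000,8.230)–(0.843,8.000)
cell (1,6): code 0110 → (1.000,6.961)–(2.000,6.402)
cell (1,8): code 1001 → (2.000,8.897)–(1.000,8.230)
cell (2,6): code 0110 → (2.000,6.402)–(3.000,6.900)
cell (2,8): code 1001 → (3.000,8.433)–(2.000,8.897)
cell (3,6): code 0010 → (3.000,6.900)–(3.093,7.000)
cell (3,7): code 0011 → (3.093,7.000)–(3.297,8.000)
cell (3,8): code 0001 → (3.297,8.000)–(3.000,8.433)
total: 10 segments, chained into 1 closed loop(s), length Σ = 7.586694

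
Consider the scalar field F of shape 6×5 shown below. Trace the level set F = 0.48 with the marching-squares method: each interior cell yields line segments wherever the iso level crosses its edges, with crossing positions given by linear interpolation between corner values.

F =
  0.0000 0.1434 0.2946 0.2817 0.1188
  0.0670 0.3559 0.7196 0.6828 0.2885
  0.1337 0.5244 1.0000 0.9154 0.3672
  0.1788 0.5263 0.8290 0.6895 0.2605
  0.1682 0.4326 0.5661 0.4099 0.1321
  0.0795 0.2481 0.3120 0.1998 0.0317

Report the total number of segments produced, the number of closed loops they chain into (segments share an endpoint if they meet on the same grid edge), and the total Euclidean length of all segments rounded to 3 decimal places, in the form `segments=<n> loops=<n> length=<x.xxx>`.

cell (0,1): code 0100 → (0.436,2.000)–(1.000,1.341)
cell (0,2): code 1100 → (0.494,3.000)–(0.436,2.000)
cell (0,3): code 1000 → (1.000,3.514)–(0.494,3.000)
cell (1,0): code 0100 → (1.736,1.000)–(2.000,0.886)
cell (1,1): code 1110 → (1.000,1.341)–(1.736,1.000)
cell (1,3): code 1001 → (2.000,3.794)–(1.000,3.514)
cell (2,0): code 0110 → (2.000,0.886)–(3.000,0.867)
cell (2,3): code 1001 → (3.000,3.488)–(2.000,3.794)
cell (3,0): code 0010 → (3.000,0.867)–(3.494,1.000)
cell (3,1): code 0111 → (3.494,1.000)–(4.000,1.355)
cell (3,2): code 1011 → (4.000,2.551)–(3.749,3.000)
cell (3,3): code 0001 → (3.749,3.000)–(3.000,3.488)
cell (4,1): code 0010 → (4.000,1.355)–(4.339,2.000)
cell (4,2): code 0001 → (4.339,2.000)–(4.000,2.551)
total: 14 segments, chained into 1 closed loop(s), length Σ = 10.686861

segments=14 loops=1 length=10.687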